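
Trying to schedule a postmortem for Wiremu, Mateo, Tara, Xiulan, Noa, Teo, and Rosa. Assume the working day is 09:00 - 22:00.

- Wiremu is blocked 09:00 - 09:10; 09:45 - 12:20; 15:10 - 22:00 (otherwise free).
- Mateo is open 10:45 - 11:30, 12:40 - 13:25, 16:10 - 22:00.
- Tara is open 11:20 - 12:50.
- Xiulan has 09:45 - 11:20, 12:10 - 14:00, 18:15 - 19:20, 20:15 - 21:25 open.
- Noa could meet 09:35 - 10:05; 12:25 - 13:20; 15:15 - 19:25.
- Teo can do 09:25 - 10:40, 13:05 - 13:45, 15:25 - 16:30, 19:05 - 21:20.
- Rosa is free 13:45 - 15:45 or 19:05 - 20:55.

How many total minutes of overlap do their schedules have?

Wiremu free: 09:10-09:45, 12:20-15:10 (invert busy blocks within the working day).
Mateo free: 10:45-11:30, 12:40-13:25, 16:10-22:00.
Tara free: 11:20-12:50.
Xiulan free: 09:45-11:20, 12:10-14:00, 18:15-19:20, 20:15-21:25.
Noa free: 09:35-10:05, 12:25-13:20, 15:15-19:25.
Teo free: 09:25-10:40, 13:05-13:45, 15:25-16:30, 19:05-21:20.
Rosa free: 13:45-15:45, 19:05-20:55.
Wiremu ∩ Mateo: 12:40-13:25.
Wiremu ∩ Mateo ∩ Tara: 12:40-12:50.
Wiremu ∩ Mateo ∩ Tara ∩ Xiulan: 12:40-12:50.
Wiremu ∩ Mateo ∩ Tara ∩ Xiulan ∩ Noa: 12:40-12:50.
Wiremu ∩ Mateo ∩ Tara ∩ Xiulan ∩ Noa ∩ Teo: ∅.
Wiremu ∩ Mateo ∩ Tara ∩ Xiulan ∩ Noa ∩ Teo ∩ Rosa: ∅.
There is no time when everyone is free.
There is no common window, so the total is 0 minutes.

0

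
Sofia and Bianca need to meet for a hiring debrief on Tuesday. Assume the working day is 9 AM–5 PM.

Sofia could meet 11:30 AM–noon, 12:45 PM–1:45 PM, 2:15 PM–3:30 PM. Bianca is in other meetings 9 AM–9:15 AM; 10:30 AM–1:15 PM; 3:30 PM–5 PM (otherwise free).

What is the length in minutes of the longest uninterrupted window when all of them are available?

Sofia free: 11:30-12:00, 12:45-13:45, 14:15-15:30.
Bianca free: 09:15-10:30, 13:15-15:30 (invert busy blocks within the working day).
Sofia ∩ Bianca: 13:15-13:45, 14:15-15:30.
The longest is 14:15-15:30 at 75 minutes.

75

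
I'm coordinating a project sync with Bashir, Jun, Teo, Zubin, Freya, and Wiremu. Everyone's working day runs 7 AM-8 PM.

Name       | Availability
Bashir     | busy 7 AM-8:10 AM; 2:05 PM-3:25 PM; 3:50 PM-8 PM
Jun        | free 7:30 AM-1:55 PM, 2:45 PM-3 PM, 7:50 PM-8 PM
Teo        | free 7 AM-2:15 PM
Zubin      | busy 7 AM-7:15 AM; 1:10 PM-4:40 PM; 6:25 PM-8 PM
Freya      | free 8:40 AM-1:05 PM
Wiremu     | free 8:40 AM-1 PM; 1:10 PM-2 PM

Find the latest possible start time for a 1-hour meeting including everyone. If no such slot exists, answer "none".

Bashir free: 08:10-14:05, 15:25-15:50 (invert busy blocks within the working day).
Jun free: 07:30-13:55, 14:45-15:00, 19:50-20:00.
Teo free: 07:00-14:15.
Zubin free: 07:15-13:10, 16:40-18:25 (invert busy blocks within the working day).
Freya free: 08:40-13:05.
Wiremu free: 08:40-13:00, 13:10-14:00.
Bashir ∩ Jun: 08:10-13:55.
Bashir ∩ Jun ∩ Teo: 08:10-13:55.
Bashir ∩ Jun ∩ Teo ∩ Zubin: 08:10-13:10.
Bashir ∩ Jun ∩ Teo ∩ Zubin ∩ Freya: 08:40-13:05.
Bashir ∩ Jun ∩ Teo ∩ Zubin ∩ Freya ∩ Wiremu: 08:40-13:00.
Those are the intersection windows.
The last common window of at least 60 minutes is 08:40-13:00; a 60-minute meeting can start as late as 12:00 and still end by 13:00.

12:00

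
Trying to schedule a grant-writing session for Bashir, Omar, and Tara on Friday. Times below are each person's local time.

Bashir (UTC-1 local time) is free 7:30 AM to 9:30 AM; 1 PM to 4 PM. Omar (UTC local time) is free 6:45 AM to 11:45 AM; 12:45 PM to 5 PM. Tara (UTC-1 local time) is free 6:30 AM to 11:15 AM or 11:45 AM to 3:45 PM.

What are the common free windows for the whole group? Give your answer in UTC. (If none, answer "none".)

Bashir in UTC: 08:30-10:30, 14:00-17:00 (add 1h to convert from UTC-1).
Omar in UTC: 06:45-11:45, 12:45-17:00.
Tara in UTC: 07:30-12:15, 12:45-16:45 (add 1h to convert from UTC-1).
Bashir ∩ Omar: 08:30-10:30, 14:00-17:00.
Bashir ∩ Omar ∩ Tara: 08:30-10:30, 14:00-16:45.

08:30-10:30, 14:00-16:45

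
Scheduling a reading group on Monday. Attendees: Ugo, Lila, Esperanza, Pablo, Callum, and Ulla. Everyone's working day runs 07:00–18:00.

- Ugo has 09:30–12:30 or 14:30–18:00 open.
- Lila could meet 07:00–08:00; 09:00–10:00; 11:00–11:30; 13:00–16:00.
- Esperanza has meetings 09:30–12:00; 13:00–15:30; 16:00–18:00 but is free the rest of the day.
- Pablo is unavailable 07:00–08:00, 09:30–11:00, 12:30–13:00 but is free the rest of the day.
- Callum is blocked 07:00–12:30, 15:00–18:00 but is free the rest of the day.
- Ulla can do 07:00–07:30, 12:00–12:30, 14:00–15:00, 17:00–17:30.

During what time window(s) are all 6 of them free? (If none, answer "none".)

none

Ugo free: 09:30-12:30, 14:30-18:00.
Lila free: 07:00-08:00, 09:00-10:00, 11:00-11:30, 13:00-16:00.
Esperanza free: 07:00-09:30, 12:00-13:00, 15:30-16:00 (invert busy blocks within the working day).
Pablo free: 08:00-09:30, 11:00-12:30, 13:00-18:00 (invert busy blocks within the working day).
Callum free: 12:30-15:00 (invert busy blocks within the working day).
Ulla free: 07:00-07:30, 12:00-12:30, 14:00-15:00, 17:00-17:30.
Ugo ∩ Lila: 09:30-10:00, 11:00-11:30, 14:30-16:00.
Ugo ∩ Lila ∩ Esperanza: 15:30-16:00.
Ugo ∩ Lila ∩ Esperanza ∩ Pablo: 15:30-16:00.
Ugo ∩ Lila ∩ Esperanza ∩ Pablo ∩ Callum: ∅.
Ugo ∩ Lila ∩ Esperanza ∩ Pablo ∩ Callum ∩ Ulla: ∅.
There is no time when everyone is free.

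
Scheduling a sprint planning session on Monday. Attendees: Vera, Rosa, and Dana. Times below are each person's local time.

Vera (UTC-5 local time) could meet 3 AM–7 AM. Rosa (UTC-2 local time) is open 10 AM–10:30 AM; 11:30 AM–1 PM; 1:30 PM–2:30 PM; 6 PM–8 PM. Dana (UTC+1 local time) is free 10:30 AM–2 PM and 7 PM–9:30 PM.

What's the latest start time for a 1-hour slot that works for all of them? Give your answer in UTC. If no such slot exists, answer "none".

Vera in UTC: 08:00-12:00 (add 5h to convert from UTC-5).
Rosa in UTC: 12:00-12:30, 13:30-15:00, 15:30-16:30, 20:00-22:00 (add 2h to convert from UTC-2).
Dana in UTC: 09:30-13:00, 18:00-20:30 (subtract 1h to convert from UTC+1).
Vera ∩ Rosa: ∅.
Vera ∩ Rosa ∩ Dana: ∅.
There is no time when everyone is free.
No common window is at least 60 minutes long.

none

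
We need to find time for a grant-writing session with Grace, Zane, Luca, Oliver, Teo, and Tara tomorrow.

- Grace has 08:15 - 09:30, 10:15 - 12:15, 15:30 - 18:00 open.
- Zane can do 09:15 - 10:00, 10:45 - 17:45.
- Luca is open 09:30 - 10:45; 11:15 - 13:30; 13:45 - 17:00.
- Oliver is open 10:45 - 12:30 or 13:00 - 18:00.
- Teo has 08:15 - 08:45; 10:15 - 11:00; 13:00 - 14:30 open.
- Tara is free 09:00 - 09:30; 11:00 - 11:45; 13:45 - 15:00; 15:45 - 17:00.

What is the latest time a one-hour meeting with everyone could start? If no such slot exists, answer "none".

none

Grace ∩ Zane: 09:15-09:30, 10:45-12:15, 15:30-17:45.
Grace ∩ Zane ∩ Luca: 11:15-12:15, 15:30-17:00.
Grace ∩ Zane ∩ Luca ∩ Oliver: 11:15-12:15, 15:30-17:00.
Grace ∩ Zane ∩ Luca ∩ Oliver ∩ Teo: ∅.
Grace ∩ Zane ∩ Luca ∩ Oliver ∩ Teo ∩ Tara: ∅.
There is no time when everyone is free.
No common window is at least 60 minutes long.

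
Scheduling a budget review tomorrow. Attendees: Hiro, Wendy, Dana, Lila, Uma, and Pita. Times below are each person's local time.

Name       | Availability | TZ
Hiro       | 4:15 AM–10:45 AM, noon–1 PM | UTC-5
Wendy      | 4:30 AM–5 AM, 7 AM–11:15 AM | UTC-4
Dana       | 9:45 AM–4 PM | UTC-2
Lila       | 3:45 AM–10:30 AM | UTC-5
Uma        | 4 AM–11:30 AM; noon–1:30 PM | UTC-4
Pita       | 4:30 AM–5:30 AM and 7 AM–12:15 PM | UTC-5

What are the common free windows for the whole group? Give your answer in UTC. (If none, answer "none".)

Hiro in UTC: 09:15-15:45, 17:00-18:00 (add 5h to convert from UTC-5).
Wendy in UTC: 08:30-09:00, 11:00-15:15 (add 4h to convert from UTC-4).
Dana in UTC: 11:45-18:00 (add 2h to convert from UTC-2).
Lila in UTC: 08:45-15:30 (add 5h to convert from UTC-5).
Uma in UTC: 08:00-15:30, 16:00-17:30 (add 4h to convert from UTC-4).
Pita in UTC: 09:30-10:30, 12:00-17:15 (add 5h to convert from UTC-5).
Hiro ∩ Wendy: 11:00-15:15.
Hiro ∩ Wendy ∩ Dana: 11:45-15:15.
Hiro ∩ Wendy ∩ Dana ∩ Lila: 11:45-15:15.
Hiro ∩ Wendy ∩ Dana ∩ Lila ∩ Uma: 11:45-15:15.
Hiro ∩ Wendy ∩ Dana ∩ Lila ∩ Uma ∩ Pita: 12:00-15:15.

12:00-15:15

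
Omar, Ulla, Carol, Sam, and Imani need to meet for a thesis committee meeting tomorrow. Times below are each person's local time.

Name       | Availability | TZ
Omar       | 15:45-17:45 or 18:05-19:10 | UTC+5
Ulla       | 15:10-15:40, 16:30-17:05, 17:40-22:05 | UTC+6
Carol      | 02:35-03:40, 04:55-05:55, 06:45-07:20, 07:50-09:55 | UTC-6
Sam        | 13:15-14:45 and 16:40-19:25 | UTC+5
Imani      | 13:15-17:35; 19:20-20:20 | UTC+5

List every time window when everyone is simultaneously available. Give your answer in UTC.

Omar in UTC: 10:45-12:45, 13:05-14:10 (subtract 5h to convert from UTC+5).
Ulla in UTC: 09:10-09:40, 10:30-11:05, 11:40-16:05 (subtract 6h to convert from UTC+6).
Carol in UTC: 08:35-09:40, 10:55-11:55, 12:45-13:20, 13:50-15:55 (add 6h to convert from UTC-6).
Sam in UTC: 08:15-09:45, 11:40-14:25 (subtract 5h to convert from UTC+5).
Imani in UTC: 08:15-12:35, 14:20-15:20 (subtract 5h to convert from UTC+5).
Omar ∩ Ulla: 10:45-11:05, 11:40-12:45, 13:05-14:10.
Omar ∩ Ulla ∩ Carol: 10:55-11:05, 11:40-11:55, 13:05-13:20, 13:50-14:10.
Omar ∩ Ulla ∩ Carol ∩ Sam: 11:40-11:55, 13:05-13:20, 13:50-14:10.
Omar ∩ Ulla ∩ Carol ∩ Sam ∩ Imani: 11:40-11:55.

11:40-11:55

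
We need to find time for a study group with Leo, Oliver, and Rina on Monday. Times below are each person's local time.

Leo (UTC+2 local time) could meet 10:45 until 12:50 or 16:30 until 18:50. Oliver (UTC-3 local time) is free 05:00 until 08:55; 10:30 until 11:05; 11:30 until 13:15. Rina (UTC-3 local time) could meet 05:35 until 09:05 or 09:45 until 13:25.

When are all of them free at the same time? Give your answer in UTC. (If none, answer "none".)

Leo in UTC: 08:45-10:50, 14:30-16:50 (subtract 2h to convert from UTC+2).
Oliver in UTC: 08:00-11:55, 13:30-14:05, 14:30-16:15 (add 3h to convert from UTC-3).
Rina in UTC: 08:35-12:05, 12:45-16:25 (add 3h to convert from UTC-3).
Leo ∩ Oliver: 08:45-10:50, 14:30-16:15.
Leo ∩ Oliver ∩ Rina: 08:45-10:50, 14:30-16:15.
Those are the intersection windows.

08:45-10:50, 14:30-16:15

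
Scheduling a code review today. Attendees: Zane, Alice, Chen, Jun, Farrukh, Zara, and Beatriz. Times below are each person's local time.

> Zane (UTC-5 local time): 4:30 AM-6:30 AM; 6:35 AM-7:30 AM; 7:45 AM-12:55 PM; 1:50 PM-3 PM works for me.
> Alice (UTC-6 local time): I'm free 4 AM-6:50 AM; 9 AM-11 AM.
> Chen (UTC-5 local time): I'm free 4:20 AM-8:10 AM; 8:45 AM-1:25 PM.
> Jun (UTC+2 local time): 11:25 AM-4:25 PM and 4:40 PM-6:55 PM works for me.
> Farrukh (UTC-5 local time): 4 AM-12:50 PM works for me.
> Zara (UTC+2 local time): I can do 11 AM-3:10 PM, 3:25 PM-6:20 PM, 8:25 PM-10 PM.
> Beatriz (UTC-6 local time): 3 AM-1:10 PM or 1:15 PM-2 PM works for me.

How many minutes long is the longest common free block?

90

Zane in UTC: 09:30-11:30, 11:35-12:30, 12:45-17:55, 18:50-20:00 (add 5h to convert from UTC-5).
Alice in UTC: 10:00-12:50, 15:00-17:00 (add 6h to convert from UTC-6).
Chen in UTC: 09:20-13:10, 13:45-18:25 (add 5h to convert from UTC-5).
Jun in UTC: 09:25-14:25, 14:40-16:55 (subtract 2h to convert from UTC+2).
Farrukh in UTC: 09:00-17:50 (add 5h to convert from UTC-5).
Zara in UTC: 09:00-13:10, 13:25-16:20, 18:25-20:00 (subtract 2h to convert from UTC+2).
Beatriz in UTC: 09:00-19:10, 19:15-20:00 (add 6h to convert from UTC-6).
Zane ∩ Alice: 10:00-11:30, 11:35-12:30, 12:45-12:50, 15:00-17:00.
Zane ∩ Alice ∩ Chen: 10:00-11:30, 11:35-12:30, 12:45-12:50, 15:00-17:00.
Zane ∩ Alice ∩ Chen ∩ Jun: 10:00-11:30, 11:35-12:30, 12:45-12:50, 15:00-16:55.
Zane ∩ Alice ∩ Chen ∩ Jun ∩ Farrukh: 10:00-11:30, 11:35-12:30, 12:45-12:50, 15:00-16:55.
Zane ∩ Alice ∩ Chen ∩ Jun ∩ Farrukh ∩ Zara: 10:00-11:30, 11:35-12:30, 12:45-12:50, 15:00-16:20.
Zane ∩ Alice ∩ Chen ∩ Jun ∩ Farrukh ∩ Zara ∩ Beatriz: 10:00-11:30, 11:35-12:30, 12:45-12:50, 15:00-16:20.
The longest is 10:00-11:30 at 90 minutes.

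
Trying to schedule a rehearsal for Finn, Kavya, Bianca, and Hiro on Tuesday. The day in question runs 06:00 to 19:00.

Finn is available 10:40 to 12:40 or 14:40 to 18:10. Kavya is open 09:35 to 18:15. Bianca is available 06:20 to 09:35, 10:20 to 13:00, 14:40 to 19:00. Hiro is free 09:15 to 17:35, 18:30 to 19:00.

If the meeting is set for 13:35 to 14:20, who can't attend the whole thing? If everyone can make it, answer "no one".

Bianca, Finn

Finn: not fully free for 13:35-14:20. Kavya: free for 13:35-14:20. Bianca: not fully free for 13:35-14:20. Hiro: free for 13:35-14:20.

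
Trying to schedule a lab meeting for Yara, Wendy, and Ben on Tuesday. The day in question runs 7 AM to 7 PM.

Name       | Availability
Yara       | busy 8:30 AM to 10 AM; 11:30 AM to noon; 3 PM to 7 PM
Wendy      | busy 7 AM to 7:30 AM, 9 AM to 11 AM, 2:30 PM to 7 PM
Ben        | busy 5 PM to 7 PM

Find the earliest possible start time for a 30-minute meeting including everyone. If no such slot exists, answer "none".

Yara free: 07:00-08:30, 10:00-11:30, 12:00-15:00 (invert busy blocks within the working day).
Wendy free: 07:30-09:00, 11:00-14:30 (invert busy blocks within the working day).
Ben free: 07:00-17:00 (invert busy blocks within the working day).
Yara ∩ Wendy: 07:30-08:30, 11:00-11:30, 12:00-14:30.
Yara ∩ Wendy ∩ Ben: 07:30-08:30, 11:00-11:30, 12:00-14:30.
The first common window of at least 30 minutes is 07:30-08:30, so the earliest start is 07:30.

07:30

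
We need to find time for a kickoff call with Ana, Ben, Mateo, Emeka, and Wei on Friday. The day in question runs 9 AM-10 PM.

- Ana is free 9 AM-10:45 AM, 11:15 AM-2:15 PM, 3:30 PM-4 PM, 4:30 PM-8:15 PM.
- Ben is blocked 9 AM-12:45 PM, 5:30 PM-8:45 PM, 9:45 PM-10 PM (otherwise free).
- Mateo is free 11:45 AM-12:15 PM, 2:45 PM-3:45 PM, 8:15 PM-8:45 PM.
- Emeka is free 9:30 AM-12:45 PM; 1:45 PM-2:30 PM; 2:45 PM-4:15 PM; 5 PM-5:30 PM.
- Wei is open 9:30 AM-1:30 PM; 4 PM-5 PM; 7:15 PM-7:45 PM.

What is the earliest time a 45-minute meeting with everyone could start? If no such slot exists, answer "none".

Ana free: 09:00-10:45, 11:15-14:15, 15:30-16:00, 16:30-20:15.
Ben free: 12:45-17:30, 20:45-21:45 (invert busy blocks within the working day).
Mateo free: 11:45-12:15, 14:45-15:45, 20:15-20:45.
Emeka free: 09:30-12:45, 13:45-14:30, 14:45-16:15, 17:00-17:30.
Wei free: 09:30-13:30, 16:00-17:00, 19:15-19:45.
Ana ∩ Ben: 12:45-14:15, 15:30-16:00, 16:30-17:30.
Ana ∩ Ben ∩ Mateo: 15:30-15:45.
Ana ∩ Ben ∩ Mateo ∩ Emeka: 15:30-15:45.
Ana ∩ Ben ∩ Mateo ∩ Emeka ∩ Wei: ∅.
There is no time when everyone is free.
No common window is at least 45 minutes long.

none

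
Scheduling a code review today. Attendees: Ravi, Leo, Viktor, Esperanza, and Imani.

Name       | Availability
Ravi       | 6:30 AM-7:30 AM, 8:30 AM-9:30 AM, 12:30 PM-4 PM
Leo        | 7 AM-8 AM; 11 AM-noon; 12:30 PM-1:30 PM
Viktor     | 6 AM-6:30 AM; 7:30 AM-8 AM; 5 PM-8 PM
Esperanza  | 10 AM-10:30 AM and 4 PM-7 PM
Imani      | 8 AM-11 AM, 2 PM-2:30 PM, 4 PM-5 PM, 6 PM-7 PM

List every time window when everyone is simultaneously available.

none

Ravi ∩ Leo: 07:00-07:30, 12:30-13:30.
Ravi ∩ Leo ∩ Viktor: ∅.
Ravi ∩ Leo ∩ Viktor ∩ Esperanza: ∅.
Ravi ∩ Leo ∩ Viktor ∩ Esperanza ∩ Imani: ∅.
There is no time when everyone is free.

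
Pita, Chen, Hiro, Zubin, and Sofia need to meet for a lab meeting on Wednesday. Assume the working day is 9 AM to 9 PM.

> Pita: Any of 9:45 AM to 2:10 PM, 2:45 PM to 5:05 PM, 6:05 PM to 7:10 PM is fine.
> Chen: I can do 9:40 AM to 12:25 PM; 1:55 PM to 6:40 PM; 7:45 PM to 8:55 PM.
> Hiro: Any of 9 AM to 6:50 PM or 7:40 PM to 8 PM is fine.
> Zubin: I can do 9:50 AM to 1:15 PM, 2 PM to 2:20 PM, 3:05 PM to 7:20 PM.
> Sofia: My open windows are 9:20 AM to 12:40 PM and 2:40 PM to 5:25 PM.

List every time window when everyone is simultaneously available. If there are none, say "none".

09:50-12:25, 15:05-17:05

Pita ∩ Chen: 09:45-12:25, 13:55-14:10, 14:45-17:05, 18:05-18:40.
Pita ∩ Chen ∩ Hiro: 09:45-12:25, 13:55-14:10, 14:45-17:05, 18:05-18:40.
Pita ∩ Chen ∩ Hiro ∩ Zubin: 09:50-12:25, 14:00-14:10, 15:05-17:05, 18:05-18:40.
Pita ∩ Chen ∩ Hiro ∩ Zubin ∩ Sofia: 09:50-12:25, 15:05-17:05.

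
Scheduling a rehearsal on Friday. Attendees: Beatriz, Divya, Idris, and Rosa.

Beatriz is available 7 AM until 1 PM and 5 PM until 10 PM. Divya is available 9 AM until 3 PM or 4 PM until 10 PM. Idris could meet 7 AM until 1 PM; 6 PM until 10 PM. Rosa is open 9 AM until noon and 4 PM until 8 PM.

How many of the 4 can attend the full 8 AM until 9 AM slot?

2

Beatriz and Idris can make the full 08:00-09:00 slot — that's 2.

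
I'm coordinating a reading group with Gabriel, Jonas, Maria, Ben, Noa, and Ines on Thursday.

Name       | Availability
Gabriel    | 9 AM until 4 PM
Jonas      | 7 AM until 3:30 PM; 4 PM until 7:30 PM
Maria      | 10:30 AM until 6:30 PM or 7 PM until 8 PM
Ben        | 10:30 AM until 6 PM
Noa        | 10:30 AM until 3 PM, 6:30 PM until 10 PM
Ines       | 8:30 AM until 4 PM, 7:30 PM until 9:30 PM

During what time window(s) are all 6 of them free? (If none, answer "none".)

10:30-15:00

Gabriel ∩ Jonas: 09:00-15:30.
Gabriel ∩ Jonas ∩ Maria: 10:30-15:30.
Gabriel ∩ Jonas ∩ Maria ∩ Ben: 10:30-15:30.
Gabriel ∩ Jonas ∩ Maria ∩ Ben ∩ Noa: 10:30-15:00.
Gabriel ∩ Jonas ∩ Maria ∩ Ben ∩ Noa ∩ Ines: 10:30-15:00.
Those are the intersection windows.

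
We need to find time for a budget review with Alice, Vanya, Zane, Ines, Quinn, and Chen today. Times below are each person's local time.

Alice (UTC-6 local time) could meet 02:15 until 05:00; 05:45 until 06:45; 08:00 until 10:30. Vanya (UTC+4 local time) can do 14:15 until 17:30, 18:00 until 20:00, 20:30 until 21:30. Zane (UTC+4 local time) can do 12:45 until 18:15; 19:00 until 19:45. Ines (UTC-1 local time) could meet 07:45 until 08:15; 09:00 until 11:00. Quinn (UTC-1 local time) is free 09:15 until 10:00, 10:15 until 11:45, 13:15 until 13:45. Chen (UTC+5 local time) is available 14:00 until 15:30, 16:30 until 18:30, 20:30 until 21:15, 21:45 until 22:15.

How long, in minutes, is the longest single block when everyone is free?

Alice in UTC: 08:15-11:00, 11:45-12:45, 14:00-16:30 (add 6h to convert from UTC-6).
Vanya in UTC: 10:15-13:30, 14:00-16:00, 16:30-17:30 (subtract 4h to convert from UTC+4).
Zane in UTC: 08:45-14:15, 15:00-15:45 (subtract 4h to convert from UTC+4).
Ines in UTC: 08:45-09:15, 10:00-12:00 (add 1h to convert from UTC-1).
Quinn in UTC: 10:15-11:00, 11:15-12:45, 14:15-14:45 (add 1h to convert from UTC-1).
Chen in UTC: 09:00-10:30, 11:30-13:30, 15:30-16:15, 16:45-17:15 (subtract 5h to convert from UTC+5).
Alice ∩ Vanya: 10:15-11:00, 11:45-12:45, 14:00-16:00.
Alice ∩ Vanya ∩ Zane: 10:15-11:00, 11:45-12:45, 14:00-14:15, 15:00-15:45.
Alice ∩ Vanya ∩ Zane ∩ Ines: 10:15-11:00, 11:45-12:00.
Alice ∩ Vanya ∩ Zane ∩ Ines ∩ Quinn: 10:15-11:00, 11:45-12:00.
Alice ∩ Vanya ∩ Zane ∩ Ines ∩ Quinn ∩ Chen: 10:15-10:30, 11:45-12:00.
The longest is 10:15-10:30 at 15 minutes.

15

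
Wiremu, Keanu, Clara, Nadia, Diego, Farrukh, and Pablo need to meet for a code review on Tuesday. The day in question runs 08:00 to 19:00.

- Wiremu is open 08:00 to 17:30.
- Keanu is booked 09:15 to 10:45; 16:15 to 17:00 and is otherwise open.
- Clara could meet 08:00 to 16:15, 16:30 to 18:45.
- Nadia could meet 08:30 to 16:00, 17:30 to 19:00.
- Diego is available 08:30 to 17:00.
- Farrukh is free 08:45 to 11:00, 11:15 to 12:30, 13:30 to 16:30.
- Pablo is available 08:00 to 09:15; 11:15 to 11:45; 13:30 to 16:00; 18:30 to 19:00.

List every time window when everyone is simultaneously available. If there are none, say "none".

08:45-09:15, 11:15-11:45, 13:30-16:00

Wiremu free: 08:00-17:30.
Keanu free: 08:00-09:15, 10:45-16:15, 17:00-19:00 (invert busy blocks within the working day).
Clara free: 08:00-16:15, 16:30-18:45.
Nadia free: 08:30-16:00, 17:30-19:00.
Diego free: 08:30-17:00.
Farrukh free: 08:45-11:00, 11:15-12:30, 13:30-16:30.
Pablo free: 08:00-09:15, 11:15-11:45, 13:30-16:00, 18:30-19:00.
Wiremu ∩ Keanu: 08:00-09:15, 10:45-16:15, 17:00-17:30.
Wiremu ∩ Keanu ∩ Clara: 08:00-09:15, 10:45-16:15, 17:00-17:30.
Wiremu ∩ Keanu ∩ Clara ∩ Nadia: 08:30-09:15, 10:45-16:00.
Wiremu ∩ Keanu ∩ Clara ∩ Nadia ∩ Diego: 08:30-09:15, 10:45-16:00.
Wiremu ∩ Keanu ∩ Clara ∩ Nadia ∩ Diego ∩ Farrukh: 08:45-09:15, 10:45-11:00, 11:15-12:30, 13:30-16:00.
Wiremu ∩ Keanu ∩ Clara ∩ Nadia ∩ Diego ∩ Farrukh ∩ Pablo: 08:45-09:15, 11:15-11:45, 13:30-16:00.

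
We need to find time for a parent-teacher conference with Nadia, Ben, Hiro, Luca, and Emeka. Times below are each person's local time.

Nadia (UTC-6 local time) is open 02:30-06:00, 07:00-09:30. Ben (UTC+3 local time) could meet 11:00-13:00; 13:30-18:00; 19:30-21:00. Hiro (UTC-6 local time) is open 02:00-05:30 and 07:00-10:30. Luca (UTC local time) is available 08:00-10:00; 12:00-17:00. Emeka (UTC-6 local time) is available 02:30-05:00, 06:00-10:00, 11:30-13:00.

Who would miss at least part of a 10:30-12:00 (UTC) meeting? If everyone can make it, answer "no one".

Emeka, Hiro, Luca

Nadia in UTC: 08:30-12:00, 13:00-15:30 (add 6h to convert from UTC-6).
Ben in UTC: 08:00-10:00, 10:30-15:00, 16:30-18:00 (subtract 3h to convert from UTC+3).
Hiro in UTC: 08:00-11:30, 13:00-16:30 (add 6h to convert from UTC-6).
Luca in UTC: 08:00-10:00, 12:00-17:00.
Emeka in UTC: 08:30-11:00, 12:00-16:00, 17:30-19:00 (add 6h to convert from UTC-6).
Nadia: free for 10:30-12:00. Ben: free for 10:30-12:00. Hiro: not fully free for 10:30-12:00. Luca: not fully free for 10:30-12:00. Emeka: not fully free for 10:30-12:00.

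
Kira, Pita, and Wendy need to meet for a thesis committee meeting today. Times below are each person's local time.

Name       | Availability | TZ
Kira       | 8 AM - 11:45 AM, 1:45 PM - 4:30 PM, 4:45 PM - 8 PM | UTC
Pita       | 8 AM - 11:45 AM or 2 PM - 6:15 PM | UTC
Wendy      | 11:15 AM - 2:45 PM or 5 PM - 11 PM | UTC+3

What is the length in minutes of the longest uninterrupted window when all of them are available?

Kira in UTC: 08:00-11:45, 13:45-16:30, 16:45-20:00.
Pita in UTC: 08:00-11:45, 14:00-18:15.
Wendy in UTC: 08:15-11:45, 14:00-20:00 (subtract 3h to convert from UTC+3).
Kira ∩ Pita: 08:00-11:45, 14:00-16:30, 16:45-18:15.
Kira ∩ Pita ∩ Wendy: 08:15-11:45, 14:00-16:30, 16:45-18:15.
Those are the intersection windows.
The longest is 08:15-11:45 at 210 minutes.

210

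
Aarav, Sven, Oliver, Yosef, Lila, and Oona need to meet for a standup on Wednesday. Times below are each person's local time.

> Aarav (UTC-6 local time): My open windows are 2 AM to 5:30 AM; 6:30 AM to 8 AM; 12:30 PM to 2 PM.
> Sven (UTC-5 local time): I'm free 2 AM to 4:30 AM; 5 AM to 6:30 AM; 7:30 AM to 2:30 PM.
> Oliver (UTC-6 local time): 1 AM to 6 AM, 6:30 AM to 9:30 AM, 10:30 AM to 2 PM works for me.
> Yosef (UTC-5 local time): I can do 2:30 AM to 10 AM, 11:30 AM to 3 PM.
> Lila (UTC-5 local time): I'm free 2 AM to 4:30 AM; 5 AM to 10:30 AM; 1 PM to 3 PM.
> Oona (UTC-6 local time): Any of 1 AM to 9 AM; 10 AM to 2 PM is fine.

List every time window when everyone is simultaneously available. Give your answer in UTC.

08:00-09:30, 10:00-11:30, 12:30-14:00, 18:30-19:30

Aarav in UTC: 08:00-11:30, 12:30-14:00, 18:30-20:00 (add 6h to convert from UTC-6).
Sven in UTC: 07:00-09:30, 10:00-11:30, 12:30-19:30 (add 5h to convert from UTC-5).
Oliver in UTC: 07:00-12:00, 12:30-15:30, 16:30-20:00 (add 6h to convert from UTC-6).
Yosef in UTC: 07:30-15:00, 16:30-20:00 (add 5h to convert from UTC-5).
Lila in UTC: 07:00-09:30, 10:00-15:30, 18:00-20:00 (add 5h to convert from UTC-5).
Oona in UTC: 07:00-15:00, 16:00-20:00 (add 6h to convert from UTC-6).
Aarav ∩ Sven: 08:00-09:30, 10:00-11:30, 12:30-14:00, 18:30-19:30.
Aarav ∩ Sven ∩ Oliver: 08:00-09:30, 10:00-11:30, 12:30-14:00, 18:30-19:30.
Aarav ∩ Sven ∩ Oliver ∩ Yosef: 08:00-09:30, 10:00-11:30, 12:30-14:00, 18:30-19:30.
Aarav ∩ Sven ∩ Oliver ∩ Yosef ∩ Lila: 08:00-09:30, 10:00-11:30, 12:30-14:00, 18:30-19:30.
Aarav ∩ Sven ∩ Oliver ∩ Yosef ∩ Lila ∩ Oona: 08:00-09:30, 10:00-11:30, 12:30-14:00, 18:30-19:30.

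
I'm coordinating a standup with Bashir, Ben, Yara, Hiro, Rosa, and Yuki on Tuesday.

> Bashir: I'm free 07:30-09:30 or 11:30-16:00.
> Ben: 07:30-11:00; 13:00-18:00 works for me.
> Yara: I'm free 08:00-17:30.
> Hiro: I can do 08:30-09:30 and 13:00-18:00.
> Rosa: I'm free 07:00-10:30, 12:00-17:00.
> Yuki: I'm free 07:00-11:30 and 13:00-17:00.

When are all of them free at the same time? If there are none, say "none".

08:30-09:30, 13:00-16:00

Bashir ∩ Ben: 07:30-09:30, 13:00-16:00.
Bashir ∩ Ben ∩ Yara: 08:00-09:30, 13:00-16:00.
Bashir ∩ Ben ∩ Yara ∩ Hiro: 08:30-09:30, 13:00-16:00.
Bashir ∩ Ben ∩ Yara ∩ Hiro ∩ Rosa: 08:30-09:30, 13:00-16:00.
Bashir ∩ Ben ∩ Yara ∩ Hiro ∩ Rosa ∩ Yuki: 08:30-09:30, 13:00-16:00.
Those are the intersection windows.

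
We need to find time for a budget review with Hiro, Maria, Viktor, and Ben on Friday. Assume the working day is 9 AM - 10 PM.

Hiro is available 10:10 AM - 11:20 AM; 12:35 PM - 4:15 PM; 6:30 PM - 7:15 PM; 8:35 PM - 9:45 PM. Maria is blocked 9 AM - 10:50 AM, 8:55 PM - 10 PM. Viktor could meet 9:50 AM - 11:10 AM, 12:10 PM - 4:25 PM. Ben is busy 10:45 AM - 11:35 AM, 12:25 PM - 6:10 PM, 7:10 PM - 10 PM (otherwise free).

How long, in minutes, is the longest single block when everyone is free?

0

Hiro free: 10:10-11:20, 12:35-16:15, 18:30-19:15, 20:35-21:45.
Maria free: 10:50-20:55 (invert busy blocks within the working day).
Viktor free: 09:50-11:10, 12:10-16:25.
Ben free: 09:00-10:45, 11:35-12:25, 18:10-19:10 (invert busy blocks within the working day).
Hiro ∩ Maria: 10:50-11:20, 12:35-16:15, 18:30-19:15, 20:35-20:55.
Hiro ∩ Maria ∩ Viktor: 10:50-11:10, 12:35-16:15.
Hiro ∩ Maria ∩ Viktor ∩ Ben: ∅.
There is no time when everyone is free.
No common window exists, so the longest block is 0 minutes.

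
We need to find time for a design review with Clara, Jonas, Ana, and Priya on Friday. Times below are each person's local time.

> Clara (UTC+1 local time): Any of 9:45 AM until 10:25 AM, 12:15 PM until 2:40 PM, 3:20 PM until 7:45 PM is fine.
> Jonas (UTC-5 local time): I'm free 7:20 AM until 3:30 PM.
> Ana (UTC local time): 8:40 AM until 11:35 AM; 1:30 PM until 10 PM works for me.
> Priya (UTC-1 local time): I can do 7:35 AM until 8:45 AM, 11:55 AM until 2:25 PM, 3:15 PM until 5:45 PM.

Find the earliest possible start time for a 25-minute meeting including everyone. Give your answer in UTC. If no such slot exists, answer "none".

Clara in UTC: 08:45-09:25, 11:15-13:40, 14:20-18:45 (subtract 1h to convert from UTC+1).
Jonas in UTC: 12:20-20:30 (add 5h to convert from UTC-5).
Ana in UTC: 08:40-11:35, 13:30-22:00.
Priya in UTC: 08:35-09:45, 12:55-15:25, 16:15-18:45 (add 1h to convert from UTC-1).
Clara ∩ Jonas: 12:20-13:40, 14:20-18:45.
Clara ∩ Jonas ∩ Ana: 13:30-13:40, 14:20-18:45.
Clara ∩ Jonas ∩ Ana ∩ Priya: 13:30-13:40, 14:20-15:25, 16:15-18:45.
Those are the intersection windows.
The first common window of at least 25 minutes is 14:20-15:25, so the earliest start is 14:20.

14:20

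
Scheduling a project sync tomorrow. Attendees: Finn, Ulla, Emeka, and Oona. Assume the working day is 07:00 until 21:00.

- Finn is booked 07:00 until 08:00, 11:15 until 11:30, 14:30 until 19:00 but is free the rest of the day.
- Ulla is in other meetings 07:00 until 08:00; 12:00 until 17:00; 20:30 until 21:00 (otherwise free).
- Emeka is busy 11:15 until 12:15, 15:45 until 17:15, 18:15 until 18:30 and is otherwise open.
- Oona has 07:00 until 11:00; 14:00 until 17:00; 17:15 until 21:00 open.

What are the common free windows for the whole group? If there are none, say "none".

Finn free: 08:00-11:15, 11:30-14:30, 19:00-21:00 (invert busy blocks within the working day).
Ulla free: 08:00-12:00, 17:00-20:30 (invert busy blocks within the working day).
Emeka free: 07:00-11:15, 12:15-15:45, 17:15-18:15, 18:30-21:00 (invert busy blocks within the working day).
Oona free: 07:00-11:00, 14:00-17:00, 17:15-21:00.
Finn ∩ Ulla: 08:00-11:15, 11:30-12:00, 19:00-20:30.
Finn ∩ Ulla ∩ Emeka: 08:00-11:15, 19:00-20:30.
Finn ∩ Ulla ∩ Emeka ∩ Oona: 08:00-11:00, 19:00-20:30.

08:00-11:00, 19:00-20:30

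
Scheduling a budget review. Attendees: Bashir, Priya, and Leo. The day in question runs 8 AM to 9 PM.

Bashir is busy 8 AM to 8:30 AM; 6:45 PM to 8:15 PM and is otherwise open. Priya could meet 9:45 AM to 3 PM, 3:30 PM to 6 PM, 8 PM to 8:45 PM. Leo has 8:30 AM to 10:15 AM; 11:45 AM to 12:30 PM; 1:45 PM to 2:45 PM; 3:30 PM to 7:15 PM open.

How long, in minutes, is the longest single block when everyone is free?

Bashir free: 08:30-18:45, 20:15-21:00 (invert busy blocks within the working day).
Priya free: 09:45-15:00, 15:30-18:00, 20:00-20:45.
Leo free: 08:30-10:15, 11:45-12:30, 13:45-14:45, 15:30-19:15.
Bashir ∩ Priya: 09:45-15:00, 15:30-18:00, 20:15-20:45.
Bashir ∩ Priya ∩ Leo: 09:45-10:15, 11:45-12:30, 13:45-14:45, 15:30-18:00.
The longest is 15:30-18:00 at 150 minutes.

150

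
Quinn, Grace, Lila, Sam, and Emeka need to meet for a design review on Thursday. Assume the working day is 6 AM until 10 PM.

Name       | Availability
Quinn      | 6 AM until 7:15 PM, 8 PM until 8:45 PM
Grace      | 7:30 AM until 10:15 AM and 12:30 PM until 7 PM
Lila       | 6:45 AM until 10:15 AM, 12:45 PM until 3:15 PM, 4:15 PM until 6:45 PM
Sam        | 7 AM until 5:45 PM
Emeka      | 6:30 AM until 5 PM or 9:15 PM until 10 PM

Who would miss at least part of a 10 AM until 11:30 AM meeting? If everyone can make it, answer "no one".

Grace, Lila

Quinn: free for 10:00-11:30. Grace: not fully free for 10:00-11:30. Lila: not fully free for 10:00-11:30. Sam: free for 10:00-11:30. Emeka: free for 10:00-11:30.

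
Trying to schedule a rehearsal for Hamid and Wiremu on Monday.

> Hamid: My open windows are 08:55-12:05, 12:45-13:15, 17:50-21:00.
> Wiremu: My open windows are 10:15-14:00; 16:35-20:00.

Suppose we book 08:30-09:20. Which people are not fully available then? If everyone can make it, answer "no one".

Hamid, Wiremu

Hamid: not fully free for 08:30-09:20. Wiremu: not fully free for 08:30-09:20.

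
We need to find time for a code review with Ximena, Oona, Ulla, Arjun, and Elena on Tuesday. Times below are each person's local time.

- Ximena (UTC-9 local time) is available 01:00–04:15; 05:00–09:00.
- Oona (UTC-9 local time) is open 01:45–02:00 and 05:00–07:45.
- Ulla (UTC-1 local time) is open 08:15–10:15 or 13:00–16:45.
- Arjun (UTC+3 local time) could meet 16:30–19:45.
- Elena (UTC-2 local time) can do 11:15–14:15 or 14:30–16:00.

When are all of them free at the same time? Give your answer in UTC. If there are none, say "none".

14:00-16:15, 16:30-16:45

Ximena in UTC: 10:00-13:15, 14:00-18:00 (add 9h to convert from UTC-9).
Oona in UTC: 10:45-11:00, 14:00-16:45 (add 9h to convert from UTC-9).
Ulla in UTC: 09:15-11:15, 14:00-17:45 (add 1h to convert from UTC-1).
Arjun in UTC: 13:30-16:45 (subtract 3h to convert from UTC+3).
Elena in UTC: 13:15-16:15, 16:30-18:00 (add 2h to convert from UTC-2).
Ximena ∩ Oona: 10:45-11:00, 14:00-16:45.
Ximena ∩ Oona ∩ Ulla: 10:45-11:00, 14:00-16:45.
Ximena ∩ Oona ∩ Ulla ∩ Arjun: 14:00-16:45.
Ximena ∩ Oona ∩ Ulla ∩ Arjun ∩ Elena: 14:00-16:15, 16:30-16:45.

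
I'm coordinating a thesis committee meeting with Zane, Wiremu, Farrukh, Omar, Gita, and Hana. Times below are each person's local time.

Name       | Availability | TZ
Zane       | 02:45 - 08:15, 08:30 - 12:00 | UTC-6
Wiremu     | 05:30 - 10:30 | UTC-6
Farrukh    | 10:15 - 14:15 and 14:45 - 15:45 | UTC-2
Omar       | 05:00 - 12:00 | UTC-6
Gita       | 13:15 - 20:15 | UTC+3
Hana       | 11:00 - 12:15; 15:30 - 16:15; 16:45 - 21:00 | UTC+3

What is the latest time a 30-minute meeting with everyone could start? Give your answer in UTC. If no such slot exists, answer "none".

15:45

Zane in UTC: 08:45-14:15, 14:30-18:00 (add 6h to convert from UTC-6).
Wiremu in UTC: 11:30-16:30 (add 6h to convert from UTC-6).
Farrukh in UTC: 12:15-16:15, 16:45-17:45 (add 2h to convert from UTC-2).
Omar in UTC: 11:00-18:00 (add 6h to convert from UTC-6).
Gita in UTC: 10:15-17:15 (subtract 3h to convert from UTC+3).
Hana in UTC: 08:00-09:15, 12:30-13:15, 13:45-18:00 (subtract 3h to convert from UTC+3).
Zane ∩ Wiremu: 11:30-14:15, 14:30-16:30.
Zane ∩ Wiremu ∩ Farrukh: 12:15-14:15, 14:30-16:15.
Zane ∩ Wiremu ∩ Farrukh ∩ Omar: 12:15-14:15, 14:30-16:15.
Zane ∩ Wiremu ∩ Farrukh ∩ Omar ∩ Gita: 12:15-14:15, 14:30-16:15.
Zane ∩ Wiremu ∩ Farrukh ∩ Omar ∩ Gita ∩ Hana: 12:30-13:15, 13:45-14:15, 14:30-16:15.
The last common window of at least 30 minutes is 14:30-16:15; a 30-minute meeting can start as late as 15:45 and still end by 16:15.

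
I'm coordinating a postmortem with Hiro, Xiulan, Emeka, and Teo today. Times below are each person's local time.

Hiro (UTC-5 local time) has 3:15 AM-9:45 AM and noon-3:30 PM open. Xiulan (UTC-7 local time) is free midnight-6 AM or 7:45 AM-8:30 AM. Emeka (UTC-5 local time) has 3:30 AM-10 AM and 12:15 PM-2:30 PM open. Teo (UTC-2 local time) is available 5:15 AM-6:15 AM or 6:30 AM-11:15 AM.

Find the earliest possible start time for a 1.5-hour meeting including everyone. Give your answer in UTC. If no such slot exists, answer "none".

Hiro in UTC: 08:15-14:45, 17:00-20:30 (add 5h to convert from UTC-5).
Xiulan in UTC: 07:00-13:00, 14:45-15:30 (add 7h to convert from UTC-7).
Emeka in UTC: 08:30-15:00, 17:15-19:30 (add 5h to convert from UTC-5).
Teo in UTC: 07:15-08:15, 08:30-13:15 (add 2h to convert from UTC-2).
Hiro ∩ Xiulan: 08:15-13:00.
Hiro ∩ Xiulan ∩ Emeka: 08:30-13:00.
Hiro ∩ Xiulan ∩ Emeka ∩ Teo: 08:30-13:00.
Those are the intersection windows.
The first common window of at least 90 minutes is 08:30-13:00, so the earliest start is 08:30.

08:30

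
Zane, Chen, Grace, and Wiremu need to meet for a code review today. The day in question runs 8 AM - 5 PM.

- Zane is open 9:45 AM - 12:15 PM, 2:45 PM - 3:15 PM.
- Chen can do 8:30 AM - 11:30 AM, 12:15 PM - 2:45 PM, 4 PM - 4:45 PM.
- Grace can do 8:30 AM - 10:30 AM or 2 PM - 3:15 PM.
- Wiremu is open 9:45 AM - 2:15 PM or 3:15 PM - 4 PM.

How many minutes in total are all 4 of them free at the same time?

45

Zane ∩ Chen: 09:45-11:30.
Zane ∩ Chen ∩ Grace: 09:45-10:30.
Zane ∩ Chen ∩ Grace ∩ Wiremu: 09:45-10:30.
That's a single block of 45 minutes.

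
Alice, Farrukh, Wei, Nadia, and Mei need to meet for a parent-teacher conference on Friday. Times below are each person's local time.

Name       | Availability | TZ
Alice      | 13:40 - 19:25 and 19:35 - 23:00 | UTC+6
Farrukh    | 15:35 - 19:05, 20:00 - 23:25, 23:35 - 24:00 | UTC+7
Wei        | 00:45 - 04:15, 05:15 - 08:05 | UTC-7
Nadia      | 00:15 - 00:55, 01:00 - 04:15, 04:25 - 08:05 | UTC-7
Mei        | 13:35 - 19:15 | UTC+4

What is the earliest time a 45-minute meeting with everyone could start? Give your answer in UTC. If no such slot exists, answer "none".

09:35

Alice in UTC: 07:40-13:25, 13:35-17:00 (subtract 6h to convert from UTC+6).
Farrukh in UTC: 08:35-12:05, 13:00-16:25, 16:35-17:00 (subtract 7h to convert from UTC+7).
Wei in UTC: 07:45-11:15, 12:15-15:05 (add 7h to convert from UTC-7).
Nadia in UTC: 07:15-07:55, 08:00-11:15, 11:25-15:05 (add 7h to convert from UTC-7).
Mei in UTC: 09:35-15:15 (subtract 4h to convert from UTC+4).
Alice ∩ Farrukh: 08:35-12:05, 13:00-13:25, 13:35-16:25, 16:35-17:00.
Alice ∩ Farrukh ∩ Wei: 08:35-11:15, 13:00-13:25, 13:35-15:05.
Alice ∩ Farrukh ∩ Wei ∩ Nadia: 08:35-11:15, 13:00-13:25, 13:35-15:05.
Alice ∩ Farrukh ∩ Wei ∩ Nadia ∩ Mei: 09:35-11:15, 13:00-13:25, 13:35-15:05.
The first common window of at least 45 minutes is 09:35-11:15, so the earliest start is 09:35.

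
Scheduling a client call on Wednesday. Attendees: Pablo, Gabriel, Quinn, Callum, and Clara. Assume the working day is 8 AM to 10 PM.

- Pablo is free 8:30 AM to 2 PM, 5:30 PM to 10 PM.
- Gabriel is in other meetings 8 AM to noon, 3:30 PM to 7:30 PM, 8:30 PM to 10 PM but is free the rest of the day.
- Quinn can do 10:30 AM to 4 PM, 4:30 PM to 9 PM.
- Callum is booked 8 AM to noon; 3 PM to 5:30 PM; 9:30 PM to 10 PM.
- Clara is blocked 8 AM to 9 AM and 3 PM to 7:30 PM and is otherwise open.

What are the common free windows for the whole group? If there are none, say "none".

Pablo free: 08:30-14:00, 17:30-22:00.
Gabriel free: 12:00-15:30, 19:30-20:30 (invert busy blocks within the working day).
Quinn free: 10:30-16:00, 16:30-21:00.
Callum free: 12:00-15:00, 17:30-21:30 (invert busy blocks within the working day).
Clara free: 09:00-15:00, 19:30-22:00 (invert busy blocks within the working day).
Pablo ∩ Gabriel: 12:00-14:00, 19:30-20:30.
Pablo ∩ Gabriel ∩ Quinn: 12:00-14:00, 19:30-20:30.
Pablo ∩ Gabriel ∩ Quinn ∩ Callum: 12:00-14:00, 19:30-20:30.
Pablo ∩ Gabriel ∩ Quinn ∩ Callum ∩ Clara: 12:00-14:00, 19:30-20:30.

12:00-14:00, 19:30-20:30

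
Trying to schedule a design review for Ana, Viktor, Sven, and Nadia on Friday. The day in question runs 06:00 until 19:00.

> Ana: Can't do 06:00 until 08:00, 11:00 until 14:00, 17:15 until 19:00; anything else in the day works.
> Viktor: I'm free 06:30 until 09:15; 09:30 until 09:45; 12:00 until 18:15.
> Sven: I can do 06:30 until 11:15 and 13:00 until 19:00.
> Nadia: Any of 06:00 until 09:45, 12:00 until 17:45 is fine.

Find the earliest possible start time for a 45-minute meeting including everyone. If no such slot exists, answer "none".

08:00

Ana free: 08:00-11:00, 14:00-17:15 (invert busy blocks within the working day).
Viktor free: 06:30-09:15, 09:30-09:45, 12:00-18:15.
Sven free: 06:30-11:15, 13:00-19:00.
Nadia free: 06:00-09:45, 12:00-17:45.
Ana ∩ Viktor: 08:00-09:15, 09:30-09:45, 14:00-17:15.
Ana ∩ Viktor ∩ Sven: 08:00-09:15, 09:30-09:45, 14:00-17:15.
Ana ∩ Viktor ∩ Sven ∩ Nadia: 08:00-09:15, 09:30-09:45, 14:00-17:15.
The first common window of at least 45 minutes is 08:00-09:15, so the earliest start is 08:00.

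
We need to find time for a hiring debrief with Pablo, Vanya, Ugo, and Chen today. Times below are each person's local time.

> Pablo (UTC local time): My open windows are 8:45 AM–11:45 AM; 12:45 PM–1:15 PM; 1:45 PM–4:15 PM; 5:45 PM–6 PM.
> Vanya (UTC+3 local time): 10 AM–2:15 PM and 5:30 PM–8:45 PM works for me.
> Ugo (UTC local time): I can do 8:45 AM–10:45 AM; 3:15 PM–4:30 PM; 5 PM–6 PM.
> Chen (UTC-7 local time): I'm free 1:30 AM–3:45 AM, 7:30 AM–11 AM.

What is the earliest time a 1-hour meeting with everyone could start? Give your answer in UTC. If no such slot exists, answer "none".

Pablo in UTC: 08:45-11:45, 12:45-13:15, 13:45-16:15, 17:45-18:00.
Vanya in UTC: 07:00-11:15, 14:30-17:45 (subtract 3h to convert from UTC+3).
Ugo in UTC: 08:45-10:45, 15:15-16:30, 17:00-18:00.
Chen in UTC: 08:30-10:45, 14:30-18:00 (add 7h to convert from UTC-7).
Pablo ∩ Vanya: 08:45-11:15, 14:30-16:15.
Pablo ∩ Vanya ∩ Ugo: 08:45-10:45, 15:15-16:15.
Pablo ∩ Vanya ∩ Ugo ∩ Chen: 08:45-10:45, 15:15-16:15.
The first common window of at least 60 minutes is 08:45-10:45, so the earliest start is 08:45.

08:45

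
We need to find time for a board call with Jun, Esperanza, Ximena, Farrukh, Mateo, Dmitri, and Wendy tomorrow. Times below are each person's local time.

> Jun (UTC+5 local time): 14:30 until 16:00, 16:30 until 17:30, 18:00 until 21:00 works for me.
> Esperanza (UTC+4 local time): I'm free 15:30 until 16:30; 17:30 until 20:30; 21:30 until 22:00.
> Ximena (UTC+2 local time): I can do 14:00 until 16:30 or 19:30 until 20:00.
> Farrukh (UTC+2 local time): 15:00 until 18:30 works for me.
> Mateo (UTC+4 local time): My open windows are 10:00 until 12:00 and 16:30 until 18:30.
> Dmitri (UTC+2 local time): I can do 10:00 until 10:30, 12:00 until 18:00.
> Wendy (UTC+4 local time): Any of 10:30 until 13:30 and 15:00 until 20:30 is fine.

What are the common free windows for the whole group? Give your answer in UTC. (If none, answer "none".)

Jun in UTC: 09:30-11:00, 11:30-12:30, 13:00-16:00 (subtract 5h to convert from UTC+5).
Esperanza in UTC: 11:30-12:30, 13:30-16:30, 17:30-18:00 (subtract 4h to convert from UTC+4).
Ximena in UTC: 12:00-14:30, 17:30-18:00 (subtract 2h to convert from UTC+2).
Farrukh in UTC: 13:00-16:30 (subtract 2h to convert from UTC+2).
Mateo in UTC: 06:00-08:00, 12:30-14:30 (subtract 4h to convert from UTC+4).
Dmitri in UTC: 08:00-08:30, 10:00-16:00 (subtract 2h to convert from UTC+2).
Wendy in UTC: 06:30-09:30, 11:00-16:30 (subtract 4h to convert from UTC+4).
Jun ∩ Esperanza: 11:30-12:30, 13:30-16:00.
Jun ∩ Esperanza ∩ Ximena: 12:00-12:30, 13:30-14:30.
Jun ∩ Esperanza ∩ Ximena ∩ Farrukh: 13:30-14:30.
Jun ∩ Esperanza ∩ Ximena ∩ Farrukh ∩ Mateo: 13:30-14:30.
Jun ∩ Esperanza ∩ Ximena ∩ Farrukh ∩ Mateo ∩ Dmitri: 13:30-14:30.
Jun ∩ Esperanza ∩ Ximena ∩ Farrukh ∩ Mateo ∩ Dmitri ∩ Wendy: 13:30-14:30.
Those are the intersection windows.

13:30-14:30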